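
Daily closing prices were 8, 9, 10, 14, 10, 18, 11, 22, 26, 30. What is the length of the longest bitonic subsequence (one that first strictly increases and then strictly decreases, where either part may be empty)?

8

inc[i] = longest strictly increasing subsequence ending at i; dec[i] = longest strictly decreasing subsequence starting at i:
i:      1  2  3  4  5  6  7  8  9 10
a[i]:   8  9 10 14 10 18 11 22 26 30
inc:    1  2  3  4  3  5  4  6  7  8
dec:    1  1  1  2  1  2  1  1  1  1
Best peak at i=10 (value 30): inc=8, dec=1, length 8+1−1 = 8.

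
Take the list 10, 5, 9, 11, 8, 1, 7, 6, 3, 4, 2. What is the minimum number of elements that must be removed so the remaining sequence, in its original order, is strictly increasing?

Fewest deletions = n − (longest strictly increasing subsequence).
i:      1  2  3  4  5  6  7  8  9 10 11
a[i]:  10  5  9 11  8  1  7  6  3  4  2
dp:     1  1  2  3  2  1  2  2  2  3  2
max dp = 3, so deletions = 11 − 3 = 8.

8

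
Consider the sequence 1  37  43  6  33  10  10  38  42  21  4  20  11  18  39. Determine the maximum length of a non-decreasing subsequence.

7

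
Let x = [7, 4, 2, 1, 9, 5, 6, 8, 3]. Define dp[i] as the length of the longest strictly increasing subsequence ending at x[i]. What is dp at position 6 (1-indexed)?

dp[i] = 1 + max{dp[j] : j<i, x[j]<x[i]} (or 1 if no such j):
i:     1 2 3 4 5 6 7 8 9
x[i]:  7 4 2 1 9 5 6 8 3
dp:    1 1 1 1 2 2 3 4 2
At index 6 the value is 2.

2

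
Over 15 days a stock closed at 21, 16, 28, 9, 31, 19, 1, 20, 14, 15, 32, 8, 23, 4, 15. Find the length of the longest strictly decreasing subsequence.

Negate each value so 'decreasing' becomes 'increasing', then run patience tails on the negated sequence:
-21 → extends → [-21]
-16 → extends → [-21, -16]
-28 → replaces -21 → [-28, -16]
-9 → extends → [-28, -16, -9]
-31 → replaces -28 → [-31, -16, -9]
-19 → replaces -16 → [-31, -19, -9]
-1 → extends → [-31, -19, -9, -1]
-20 → replaces -19 → [-31, -20, -9, -1]
-14 → replaces -9 → [-31, -20, -14, -1]
-15 → replaces -14 → [-31, -20, -15, -1]
-32 → replaces -31 → [-32, -20, -15, -1]
-8 → replaces -1 → [-32, -20, -15, -8]
-23 → replaces -20 → [-32, -23, -15, -8]
-4 → extends → [-32, -23, -15, -8, -4]
-15 → already a tail → [-32, -23, -15, -8, -4]
Five tails, so the longest strictly decreasing subsequence of the original has length 5.

5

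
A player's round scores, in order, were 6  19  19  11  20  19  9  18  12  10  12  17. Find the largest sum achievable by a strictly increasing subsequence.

Let S[i] be the best sum of a strictly increasing subsequence ending at i:
i:      1  2  3  4  5  6  7  8  9 10 11 12
a[i]:   6 19 19 11 20 19  9 18 12 10 12 17
S:      6 25 25 17 45 36 15 35 29 25 37 54
Maximum is 54 (e.g. 6 + 9 + 10 + 12 + 17).

54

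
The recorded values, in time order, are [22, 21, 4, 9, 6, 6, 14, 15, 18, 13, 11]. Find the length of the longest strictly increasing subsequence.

Track the smallest tail for each achievable length (strict):
22 → extends → [22]
21 → replaces 22 → [21]
4 → replaces 21 → [4]
9 → extends → [4, 9]
6 → replaces 9 → [4, 6]
6 → already a tail → [4, 6]
14 → extends → [4, 6, 14]
15 → extends → [4, 6, 14, 15]
18 → extends → [4, 6, 14, 15, 18]
13 → replaces 14 → [4, 6, 13, 15, 18]
11 → replaces 13 → [4, 6, 11, 15, 18]
Five tails, so the longest strictly increasing subsequence has length 5 (e.g. 4, 9, 14, 15, 18).

5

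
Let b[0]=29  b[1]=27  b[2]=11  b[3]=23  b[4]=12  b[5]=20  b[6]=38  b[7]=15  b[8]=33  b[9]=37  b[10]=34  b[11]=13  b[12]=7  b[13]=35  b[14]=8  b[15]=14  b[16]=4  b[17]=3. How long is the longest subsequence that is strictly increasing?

6

Let dp[i] be the length of the longest such subsequence ending at index i:
i:      0  1  2  3  4  5  6  7  8  9 10 11 12 13 14 15 16 17
b[i]:  29 27 11 23 12 20 38 15 33 37 34 13  7 35  8 14  4  3
dp:     1  1  1  2  2  3  4  3  4  5  5  3  1  6  2  4  1  1
Maximum dp value is 6.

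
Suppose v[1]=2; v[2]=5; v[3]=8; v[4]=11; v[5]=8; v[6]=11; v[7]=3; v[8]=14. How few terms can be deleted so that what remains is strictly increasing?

Fewest deletions = n − (longest strictly increasing subsequence).
Patience tails:
2 → extends → [2]
5 → extends → [2, 5]
8 → extends → [2, 5, 8]
11 → extends → [2, 5, 8, 11]
8 → already a tail → [2, 5, 8, 11]
11 → already a tail → [2, 5, 8, 11]
3 → replaces 5 → [2, 3, 8, 11]
14 → extends → [2, 3, 8, 11, 14]
Longest strictly increasing subsequence has length 5, so deletions = 8 − 5 = 3.

3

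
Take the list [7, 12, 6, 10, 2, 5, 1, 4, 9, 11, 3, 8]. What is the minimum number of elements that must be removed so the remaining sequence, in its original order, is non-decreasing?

Fewest deletions = n − (longest non-decreasing subsequence).
i:      1  2  3  4  5  6  7  8  9 10 11 12
a[i]:   7 12  6 10  2  5  1  4  9 11  3  8
dp:     1  2  1  2  1  2  1  2  3  4  2  3
max dp = 4, so deletions = 12 − 4 = 8.

8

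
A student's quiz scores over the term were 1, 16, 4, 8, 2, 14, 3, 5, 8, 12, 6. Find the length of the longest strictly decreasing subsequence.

Negate each value so 'decreasing' becomes 'increasing', then run patience tails on the negated sequence:
-1 → extends → [-1]
-16 → replaces -1 → [-16]
-4 → extends → [-16, -4]
-8 → replaces -4 → [-16, -8]
-2 → extends → [-16, -8, -2]
-14 → replaces -8 → [-16, -14, -2]
-3 → replaces -2 → [-16, -14, -3]
-5 → replaces -3 → [-16, -14, -5]
-8 → replaces -5 → [-16, -14, -8]
-12 → replaces -8 → [-16, -14, -12]
-6 → extends → [-16, -14, -12, -6]
Four tails, so the longest strictly decreasing subsequence of the original has length 4.

4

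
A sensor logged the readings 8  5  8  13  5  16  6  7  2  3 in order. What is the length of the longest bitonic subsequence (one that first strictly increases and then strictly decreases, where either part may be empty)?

6

inc[i] = longest strictly increasing subsequence ending at i; dec[i] = longest strictly decreasing subsequence starting at i:
i:      1  2  3  4  5  6  7  8  9 10
a[i]:   8  5  8 13  5 16  6  7  2  3
inc:    1  1  2  3  1  4  2  3  1  2
dec:    3  2  3  3  2  3  2  2  1  1
Best peak at i=6 (value 16): inc=4, dec=3, length 4+3−1 = 6.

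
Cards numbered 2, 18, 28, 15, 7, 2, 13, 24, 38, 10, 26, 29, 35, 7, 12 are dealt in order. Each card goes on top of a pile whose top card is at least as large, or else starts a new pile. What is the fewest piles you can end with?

7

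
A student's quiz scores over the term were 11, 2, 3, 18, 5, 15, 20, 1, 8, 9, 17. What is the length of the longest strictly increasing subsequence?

Track the smallest tail for each achievable length (strict):
11 → extends → [11]
2 → replaces 11 → [2]
3 → extends → [2, 3]
18 → extends → [2, 3, 18]
5 → replaces 18 → [2, 3, 5]
15 → extends → [2, 3, 5, 15]
20 → extends → [2, 3, 5, 15, 20]
1 → replaces 2 → [1, 3, 5, 15, 20]
8 → replaces 15 → [1, 3, 5, 8, 20]
9 → replaces 20 → [1, 3, 5, 8, 9]
17 → extends → [1, 3, 5, 8, 9, 17]
Six tails, so the longest strictly increasing subsequence has length 6 (e.g. 2, 3, 5, 8, 9, 17).

6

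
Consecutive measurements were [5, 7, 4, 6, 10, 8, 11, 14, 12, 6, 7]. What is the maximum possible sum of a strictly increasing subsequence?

Let S[i] be the best sum of a strictly increasing subsequence ending at i:
i:      1  2  3  4  5  6  7  8  9 10 11
a[i]:   5  7  4  6 10  8 11 14 12  6  7
S:      5 12  4 11 22 20 33 47 45 11 18
Maximum is 47 (e.g. 5 + 7 + 10 + 11 + 14).

47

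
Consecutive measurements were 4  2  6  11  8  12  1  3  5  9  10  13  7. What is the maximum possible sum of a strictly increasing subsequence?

50

Let S[i] be the best sum of a strictly increasing subsequence ending at i:
i:      1  2  3  4  5  6  7  8  9 10 11 12 13
a[i]:   4  2  6 11  8 12  1  3  5  9 10 13  7
S:      4  2 10 21 18 33  1  5 10 27 37 50 17
Maximum is 50 (e.g. 4 + 6 + 8 + 9 + 10 + 13).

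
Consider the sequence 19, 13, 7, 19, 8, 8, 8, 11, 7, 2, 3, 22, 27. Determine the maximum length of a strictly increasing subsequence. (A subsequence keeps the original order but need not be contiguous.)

5

Track the smallest tail for each achievable length (strict):
19 → extends → [19]
13 → replaces 19 → [13]
7 → replaces 13 → [7]
19 → extends → [7, 19]
8 → replaces 19 → [7, 8]
8 → already a tail → [7, 8]
8 → already a tail → [7, 8]
11 → extends → [7, 8, 11]
7 → already a tail → [7, 8, 11]
2 → replaces 7 → [2, 8, 11]
3 → replaces 8 → [2, 3, 11]
22 → extends → [2, 3, 11, 22]
27 → extends → [2, 3, 11, 22, 27]
Five tails, so the longest strictly increasing subsequence has length 5 (e.g. 7, 8, 11, 22, 27).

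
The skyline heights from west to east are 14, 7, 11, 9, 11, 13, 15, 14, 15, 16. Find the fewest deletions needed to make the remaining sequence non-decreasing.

3

Fewest deletions = n − (longest non-decreasing subsequence).
i:      1  2  3  4  5  6  7  8  9 10
a[i]:  14  7 11  9 11 13 15 14 15 16
dp:     1  1  2  2  3  4  5  5  6  7
max dp = 7, so deletions = 10 − 7 = 3.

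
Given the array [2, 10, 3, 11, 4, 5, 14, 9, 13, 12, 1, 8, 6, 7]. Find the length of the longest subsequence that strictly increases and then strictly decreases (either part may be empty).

9

inc[i] = longest strictly increasing subsequence ending at i; dec[i] = longest strictly decreasing subsequence starting at i:
i:      1  2  3  4  5  6  7  8  9 10 11 12 13 14
a[i]:   2 10  3 11  4  5 14  9 13 12  1  8  6  7
inc:    1  2  2  3  3  4  5  5  6  6  1  5  5  6
dec:    2  4  2  4  2  2  5  3  4  3  1  2  1  1
Best peak at i=7 (value 14): inc=5, dec=5, length 5+5−1 = 9.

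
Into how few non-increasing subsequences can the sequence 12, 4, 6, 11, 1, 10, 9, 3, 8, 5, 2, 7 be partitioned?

4

Place each on the leftmost legal pile:
12 → new pile 1 (tops now [12])
4 → pile 1 (tops now [4])
6 → new pile 2 (tops now [4, 6])
11 → new pile 3 (tops now [4, 6, 11])
1 → pile 1 (tops now [1, 6, 11])
10 → pile 3 (tops now [1, 6, 10])
9 → pile 3 (tops now [1, 6, 9])
3 → pile 2 (tops now [1, 3, 9])
8 → pile 3 (tops now [1, 3, 8])
5 → pile 3 (tops now [1, 3, 5])
2 → pile 2 (tops now [1, 2, 5])
7 → new pile 4 (tops now [1, 2, 5, 7])
Four piles.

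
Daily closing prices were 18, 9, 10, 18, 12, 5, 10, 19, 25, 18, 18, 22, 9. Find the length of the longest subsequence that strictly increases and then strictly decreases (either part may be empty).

7

inc[i] = longest strictly increasing subsequence ending at i; dec[i] = longest strictly decreasing subsequence starting at i:
i:      1  2  3  4  5  6  7  8  9 10 11 12 13
a[i]:  18  9 10 18 12  5 10 19 25 18 18 22  9
inc:    1  1  2  3  3  1  2  4  5  4  4  5  2
dec:    4  2  2  4  3  1  2  3  3  2  2  2  1
Best peak at i=9 (value 25): inc=5, dec=3, length 5+3−1 = 7.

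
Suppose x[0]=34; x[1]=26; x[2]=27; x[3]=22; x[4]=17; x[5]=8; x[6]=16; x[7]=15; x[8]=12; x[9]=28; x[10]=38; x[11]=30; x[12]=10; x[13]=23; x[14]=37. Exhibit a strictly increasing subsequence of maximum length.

Patience tails give the LIS length; then backtrack through the dp parents:
34 → extends → [34]
26 → replaces 34 → [26]
27 → extends → [26, 27]
22 → replaces 26 → [22, 27]
17 → replaces 22 → [17, 27]
8 → replaces 17 → [8, 27]
16 → replaces 27 → [8, 16]
15 → replaces 16 → [8, 15]
12 → replaces 15 → [8, 12]
28 → extends → [8, 12, 28]
38 → extends → [8, 12, 28, 38]
30 → replaces 38 → [8, 12, 28, 30]
10 → replaces 12 → [8, 10, 28, 30]
23 → replaces 28 → [8, 10, 23, 30]
37 → extends → [8, 10, 23, 30, 37]
Length 5; one witness is 26, 27, 28, 30, 37.

26, 27, 28, 30, 37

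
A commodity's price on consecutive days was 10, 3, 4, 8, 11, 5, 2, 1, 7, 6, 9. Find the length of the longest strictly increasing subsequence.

Track the smallest tail for each achievable length (strict):
10 → extends → [10]
3 → replaces 10 → [3]
4 → extends → [3, 4]
8 → extends → [3, 4, 8]
11 → extends → [3, 4, 8, 11]
5 → replaces 8 → [3, 4, 5, 11]
2 → replaces 3 → [2, 4, 5, 11]
1 → replaces 2 → [1, 4, 5, 11]
7 → replaces 11 → [1, 4, 5, 7]
6 → replaces 7 → [1, 4, 5, 6]
9 → extends → [1, 4, 5, 6, 9]
Five tails, so the longest strictly increasing subsequence has length 5 (e.g. 3, 4, 5, 7, 9).

5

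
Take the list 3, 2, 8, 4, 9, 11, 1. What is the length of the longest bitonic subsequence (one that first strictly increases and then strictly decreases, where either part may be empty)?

inc[i] = longest strictly increasing subsequence ending at i; dec[i] = longest strictly decreasing subsequence starting at i:
i:      1  2  3  4  5  6  7
a[i]:   3  2  8  4  9 11  1
inc:    1  1  2  2  3  4  1
dec:    3  2  3  2  2  2  1
Best peak at i=6 (value 11): inc=4, dec=2, length 4+2−1 = 5.

5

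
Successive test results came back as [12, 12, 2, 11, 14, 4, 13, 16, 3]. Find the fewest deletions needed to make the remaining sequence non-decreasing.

5

Fewest deletions = n − (longest non-decreasing subsequence).
i:      1  2  3  4  5  6  7  8  9
a[i]:  12 12  2 11 14  4 13 16  3
dp:     1  2  1  2  3  2  3  4  2
max dp = 4, so deletions = 9 − 4 = 5.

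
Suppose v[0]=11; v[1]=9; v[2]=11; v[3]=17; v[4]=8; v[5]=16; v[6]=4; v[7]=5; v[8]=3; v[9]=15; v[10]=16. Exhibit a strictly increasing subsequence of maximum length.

Patience tails give the LIS length; then backtrack through the dp parents:
11 → extends → [11]
9 → replaces 11 → [9]
11 → extends → [9, 11]
17 → extends → [9, 11, 17]
8 → replaces 9 → [8, 11, 17]
16 → replaces 17 → [8, 11, 16]
4 → replaces 8 → [4, 11, 16]
5 → replaces 11 → [4, 5, 16]
3 → replaces 4 → [3, 5, 16]
15 → replaces 16 → [3, 5, 15]
16 → extends → [3, 5, 15, 16]
Length 4; one witness is 9, 11, 15, 16.

9, 11, 15, 16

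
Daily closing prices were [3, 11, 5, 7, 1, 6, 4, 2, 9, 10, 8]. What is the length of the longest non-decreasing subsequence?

Track the smallest tail for each achievable length (allowing ties):
3 → extends → [3]
11 → extends → [3, 11]
5 → replaces 11 → [3, 5]
7 → extends → [3, 5, 7]
1 → replaces 3 → [1, 5, 7]
6 → replaces 7 → [1, 5, 6]
4 → replaces 5 → [1, 4, 6]
2 → replaces 4 → [1, 2, 6]
9 → extends → [1, 2, 6, 9]
10 → extends → [1, 2, 6, 9, 10]
8 → replaces 9 → [1, 2, 6, 8, 10]
Five tails, so the longest non-decreasing subsequence has length 5 (e.g. 3, 5, 7, 9, 10).

5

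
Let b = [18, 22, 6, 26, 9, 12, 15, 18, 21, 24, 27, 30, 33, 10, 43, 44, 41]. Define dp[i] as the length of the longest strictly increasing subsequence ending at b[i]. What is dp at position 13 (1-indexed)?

dp[i] = 1 + max{dp[j] : j<i, b[j]<b[i]} (or 1 if no such j):
i:      1  2  3  4  5  6  7  8  9 10 11 12 13 14 15 16 17
b[i]:  18 22  6 26  9 12 15 18 21 24 27 30 33 10 43 44 41
dp:     1  2  1  3  2  3  4  5  6  7  8  9 10  3 11 12 11
At index 13 the value is 10.

10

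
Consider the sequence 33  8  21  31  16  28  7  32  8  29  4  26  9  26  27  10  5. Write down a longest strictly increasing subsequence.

Patience tails give the LIS length; then backtrack through the dp parents:
33 → extends → [33]
8 → replaces 33 → [8]
21 → extends → [8, 21]
31 → extends → [8, 21, 31]
16 → replaces 21 → [8, 16, 31]
28 → replaces 31 → [8, 16, 28]
7 → replaces 8 → [7, 16, 28]
32 → extends → [7, 16, 28, 32]
8 → replaces 16 → [7, 8, 28, 32]
29 → replaces 32 → [7, 8, 28, 29]
4 → replaces 7 → [4, 8, 28, 29]
26 → replaces 28 → [4, 8, 26, 29]
9 → replaces 26 → [4, 8, 9, 29]
26 → replaces 29 → [4, 8, 9, 26]
27 → extends → [4, 8, 9, 26, 27]
10 → replaces 26 → [4, 8, 9, 10, 27]
5 → replaces 8 → [4, 5, 9, 10, 27]
Length 5; one witness is 7, 8, 9, 26, 27.

7, 8, 9, 26, 27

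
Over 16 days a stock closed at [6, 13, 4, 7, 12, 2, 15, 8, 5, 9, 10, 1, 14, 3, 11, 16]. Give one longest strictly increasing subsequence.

Patience tails give the LIS length; then backtrack through the dp parents:
6 → extends → [6]
13 → extends → [6, 13]
4 → replaces 6 → [4, 13]
7 → replaces 13 → [4, 7]
12 → extends → [4, 7, 12]
2 → replaces 4 → [2, 7, 12]
15 → extends → [2, 7, 12, 15]
8 → replaces 12 → [2, 7, 8, 15]
5 → replaces 7 → [2, 5, 8, 15]
9 → replaces 15 → [2, 5, 8, 9]
10 → extends → [2, 5, 8, 9, 10]
1 → replaces 2 → [1, 5, 8, 9, 10]
14 → extends → [1, 5, 8, 9, 10, 14]
3 → replaces 5 → [1, 3, 8, 9, 10, 14]
11 → replaces 14 → [1, 3, 8, 9, 10, 11]
16 → extends → [1, 3, 8, 9, 10, 11, 16]
Length 7; one witness is 6, 7, 8, 9, 10, 14, 16.

6, 7, 8, 9, 10, 14, 16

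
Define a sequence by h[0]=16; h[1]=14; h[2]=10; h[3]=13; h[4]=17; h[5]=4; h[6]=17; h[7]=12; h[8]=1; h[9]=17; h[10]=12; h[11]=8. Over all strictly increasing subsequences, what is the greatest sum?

Let S[i] be the best sum of a strictly increasing subsequence ending at i:
i:      0  1  2  3  4  5  6  7  8  9 10 11
h[i]:  16 14 10 13 17  4 17 12  1 17 12  8
S:     16 14 10 23 40  4 40 22  1 40 22 12
Maximum is 40 (e.g. 10 + 13 + 17).

40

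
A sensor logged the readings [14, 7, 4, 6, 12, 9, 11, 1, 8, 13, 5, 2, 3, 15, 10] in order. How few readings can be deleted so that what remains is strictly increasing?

9

Fewest deletions = n − (longest strictly increasing subsequence).
i:      1  2  3  4  5  6  7  8  9 10 11 12 13 14 15
a[i]:  14  7  4  6 12  9 11  1  8 13  5  2  3 15 10
dp:     1  1  1  2  3  3  4  1  3  5  2  2  3  6  4
max dp = 6, so deletions = 15 − 6 = 9.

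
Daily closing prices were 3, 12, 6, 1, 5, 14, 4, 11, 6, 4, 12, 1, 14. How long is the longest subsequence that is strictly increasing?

Let dp[i] be the length of the longest such subsequence ending at index i:
i:      1  2  3  4  5  6  7  8  9 10 11 12 13
a[i]:   3 12  6  1  5 14  4 11  6  4 12  1 14
dp:     1  2  2  1  2  3  2  3  3  2  4  1  5
Maximum dp value is 5.

5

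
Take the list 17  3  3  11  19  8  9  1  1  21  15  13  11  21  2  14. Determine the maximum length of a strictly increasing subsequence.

5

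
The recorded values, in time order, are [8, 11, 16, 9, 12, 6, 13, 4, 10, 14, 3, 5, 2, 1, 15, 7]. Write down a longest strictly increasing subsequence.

8, 11, 12, 13, 14, 15

Patience tails give the LIS length; then backtrack through the dp parents:
8 → extends → [8]
11 → extends → [8, 11]
16 → extends → [8, 11, 16]
9 → replaces 11 → [8, 9, 16]
12 → replaces 16 → [8, 9, 12]
6 → replaces 8 → [6, 9, 12]
13 → extends → [6, 9, 12, 13]
4 → replaces 6 → [4, 9, 12, 13]
10 → replaces 12 → [4, 9, 10, 13]
14 → extends → [4, 9, 10, 13, 14]
3 → replaces 4 → [3, 9, 10, 13, 14]
5 → replaces 9 → [3, 5, 10, 13, 14]
2 → replaces 3 → [2, 5, 10, 13, 14]
1 → replaces 2 → [1, 5, 10, 13, 14]
15 → extends → [1, 5, 10, 13, 14, 15]
7 → replaces 10 → [1, 5, 7, 13, 14, 15]
Length 6; one witness is 8, 11, 12, 13, 14, 15.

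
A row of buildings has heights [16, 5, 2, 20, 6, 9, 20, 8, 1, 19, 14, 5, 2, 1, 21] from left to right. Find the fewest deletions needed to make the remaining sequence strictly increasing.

10

Fewest deletions = n − (longest strictly increasing subsequence).
i:      1  2  3  4  5  6  7  8  9 10 11 12 13 14 15
a[i]:  16  5  2 20  6  9 20  8  1 19 14  5  2  1 21
dp:     1  1  1  2  2  3  4  3  1  4  4  2  2  1  5
max dp = 5, so deletions = 15 − 5 = 10.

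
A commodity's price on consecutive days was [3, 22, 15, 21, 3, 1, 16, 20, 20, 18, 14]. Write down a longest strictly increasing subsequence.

Patience tails give the LIS length; then backtrack through the dp parents:
3 → extends → [3]
22 → extends → [3, 22]
15 → replaces 22 → [3, 15]
21 → extends → [3, 15, 21]
3 → already a tail → [3, 15, 21]
1 → replaces 3 → [1, 15, 21]
16 → replaces 21 → [1, 15, 16]
20 → extends → [1, 15, 16, 20]
20 → already a tail → [1, 15, 16, 20]
18 → replaces 20 → [1, 15, 16, 18]
14 → replaces 15 → [1, 14, 16, 18]
Length 4; one witness is 3, 15, 16, 20.

3, 15, 16, 20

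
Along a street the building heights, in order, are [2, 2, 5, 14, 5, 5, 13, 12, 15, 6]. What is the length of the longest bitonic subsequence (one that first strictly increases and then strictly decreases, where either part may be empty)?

6

inc[i] = longest strictly increasing subsequence ending at i; dec[i] = longest strictly decreasing subsequence starting at i:
i:      1  2  3  4  5  6  7  8  9 10
a[i]:   2  2  5 14  5  5 13 12 15  6
inc:    1  1  2  3  2  2  3  3  4  3
dec:    1  1  1  4  1  1  3  2  2  1
Best peak at i=4 (value 14): inc=3, dec=4, length 3+4−1 = 6.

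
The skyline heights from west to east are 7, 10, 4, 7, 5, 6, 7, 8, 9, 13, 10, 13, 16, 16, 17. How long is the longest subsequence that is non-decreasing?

11

Let dp[i] be the length of the longest such subsequence ending at index i:
i:      1  2  3  4  5  6  7  8  9 10 11 12 13 14 15
a[i]:   7 10  4  7  5  6  7  8  9 13 10 13 16 16 17
dp:     1  2  1  2  2  3  4  5  6  7  7  8  9 10 11
Maximum dp value is 11.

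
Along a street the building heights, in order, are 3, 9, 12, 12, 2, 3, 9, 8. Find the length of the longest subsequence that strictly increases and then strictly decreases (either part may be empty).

5

inc[i] = longest strictly increasing subsequence ending at i; dec[i] = longest strictly decreasing subsequence starting at i:
i:      1  2  3  4  5  6  7  8
a[i]:   3  9 12 12  2  3  9  8
inc:    1  2  3  3  1  2  3  3
dec:    2  2  3  3  1  1  2  1
Best peak at i=3 (value 12): inc=3, dec=3, length 3+3−1 = 5.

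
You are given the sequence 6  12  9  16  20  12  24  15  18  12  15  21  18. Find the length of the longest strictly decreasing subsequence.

3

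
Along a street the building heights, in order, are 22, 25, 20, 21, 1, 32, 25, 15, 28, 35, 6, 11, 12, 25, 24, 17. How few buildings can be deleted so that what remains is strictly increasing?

Fewest deletions = n − (longest strictly increasing subsequence).
Patience tails:
22 → extends → [22]
25 → extends → [22, 25]
20 → replaces 22 → [20, 25]
21 → replaces 25 → [20, 21]
1 → replaces 20 → [1, 21]
32 → extends → [1, 21, 32]
25 → replaces 32 → [1, 21, 25]
15 → replaces 21 → [1, 15, 25]
28 → extends → [1, 15, 25, 28]
35 → extends → [1, 15, 25, 28, 35]
6 → replaces 15 → [1, 6, 25, 28, 35]
11 → replaces 25 → [1, 6, 11, 28, 35]
12 → replaces 28 → [1, 6, 11, 12, 35]
25 → replaces 35 → [1, 6, 11, 12, 25]
24 → replaces 25 → [1, 6, 11, 12, 24]
17 → replaces 24 → [1, 6, 11, 12, 17]
Longest strictly increasing subsequence has length 5, so deletions = 16 − 5 = 11.

11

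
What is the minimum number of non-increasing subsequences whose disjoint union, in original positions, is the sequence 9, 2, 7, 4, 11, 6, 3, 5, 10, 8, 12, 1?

5

Place each on the leftmost legal pile:
9 → new pile 1 (tops now [9])
2 → pile 1 (tops now [2])
7 → new pile 2 (tops now [2, 7])
4 → pile 2 (tops now [2, 4])
11 → new pile 3 (tops now [2, 4, 11])
6 → pile 3 (tops now [2, 4, 6])
3 → pile 2 (tops now [2, 3, 6])
5 → pile 3 (tops now [2, 3, 5])
10 → new pile 4 (tops now [2, 3, 5, 10])
8 → pile 4 (tops now [2, 3, 5, 8])
12 → new pile 5 (tops now [2, 3, 5, 8, 12])
1 → pile 1 (tops now [1, 3, 5, 8, 12])
Five piles.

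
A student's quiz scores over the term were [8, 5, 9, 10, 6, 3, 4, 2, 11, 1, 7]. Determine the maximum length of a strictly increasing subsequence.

Track the smallest tail for each achievable length (strict):
8 → extends → [8]
5 → replaces 8 → [5]
9 → extends → [5, 9]
10 → extends → [5, 9, 10]
6 → replaces 9 → [5, 6, 10]
3 → replaces 5 → [3, 6, 10]
4 → replaces 6 → [3, 4, 10]
2 → replaces 3 → [2, 4, 10]
11 → extends → [2, 4, 10, 11]
1 → replaces 2 → [1, 4, 10, 11]
7 → replaces 10 → [1, 4, 7, 11]
Four tails, so the longest strictly increasing subsequence has length 4 (e.g. 8, 9, 10, 11).

4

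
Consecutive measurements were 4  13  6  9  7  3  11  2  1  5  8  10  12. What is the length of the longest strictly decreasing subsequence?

6

Negate each value so 'decreasing' becomes 'increasing', then run patience tails on the negated sequence:
-4 → extends → [-4]
-13 → replaces -4 → [-13]
-6 → extends → [-13, -6]
-9 → replaces -6 → [-13, -9]
-7 → extends → [-13, -9, -7]
-3 → extends → [-13, -9, -7, -3]
-11 → replaces -9 → [-13, -11, -7, -3]
-2 → extends → [-13, -11, -7, -3, -2]
-1 → extends → [-13, -11, -7, -3, -2, -1]
-5 → replaces -3 → [-13, -11, -7, -5, -2, -1]
-8 → replaces -7 → [-13, -11, -8, -5, -2, -1]
-10 → replaces -8 → [-13, -11, -10, -5, -2, -1]
-12 → replaces -11 → [-13, -12, -10, -5, -2, -1]
Six tails, so the longest strictly decreasing subsequence of the original has length 6.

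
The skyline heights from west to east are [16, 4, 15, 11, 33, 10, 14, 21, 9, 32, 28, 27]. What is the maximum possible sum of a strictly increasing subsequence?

Let S[i] be the best sum of a strictly increasing subsequence ending at i:
i:      1  2  3  4  5  6  7  8  9 10 11 12
a[i]:  16  4 15 11 33 10 14 21  9 32 28 27
S:     16  4 19 15 52 14 29 50 13 82 78 77
Maximum is 82 (e.g. 4 + 11 + 14 + 21 + 32).

82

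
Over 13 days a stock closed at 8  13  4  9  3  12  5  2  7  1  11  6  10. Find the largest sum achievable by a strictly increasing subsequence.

29

Let S[i] be the best sum of a strictly increasing subsequence ending at i:
i:      1  2  3  4  5  6  7  8  9 10 11 12 13
a[i]:   8 13  4  9  3 12  5  2  7  1 11  6 10
S:      8 21  4 17  3 29  9  2 16  1 28 15 27
Maximum is 29 (e.g. 8 + 9 + 12).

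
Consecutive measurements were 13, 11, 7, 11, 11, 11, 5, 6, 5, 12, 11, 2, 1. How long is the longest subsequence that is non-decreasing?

Let dp[i] be the length of the longest such subsequence ending at index i:
i:      1  2  3  4  5  6  7  8  9 10 11 12 13
a[i]:  13 11  7 11 11 11  5  6  5 12 11  2  1
dp:     1  1  1  2  3  4  1  2  2  5  5  1  1
Maximum dp value is 5.

5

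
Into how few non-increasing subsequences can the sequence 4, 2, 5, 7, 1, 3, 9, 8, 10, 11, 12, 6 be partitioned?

7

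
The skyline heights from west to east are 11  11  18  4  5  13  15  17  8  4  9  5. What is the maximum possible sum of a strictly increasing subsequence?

Let S[i] be the best sum of a strictly increasing subsequence ending at i:
i:      1  2  3  4  5  6  7  8  9 10 11 12
a[i]:  11 11 18  4  5 13 15 17  8  4  9  5
S:     11 11 29  4  9 24 39 56 17  4 26  9
Maximum is 56 (e.g. 11 + 13 + 15 + 17).

56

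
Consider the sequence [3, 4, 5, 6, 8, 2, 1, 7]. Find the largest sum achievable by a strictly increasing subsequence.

Let S[i] be the best sum of a strictly increasing subsequence ending at i:
i:      1  2  3  4  5  6  7  8
a[i]:   3  4  5  6  8  2  1  7
S:      3  7 12 18 26  2  1 25
Maximum is 26 (e.g. 3 + 4 + 5 + 6 + 8).

26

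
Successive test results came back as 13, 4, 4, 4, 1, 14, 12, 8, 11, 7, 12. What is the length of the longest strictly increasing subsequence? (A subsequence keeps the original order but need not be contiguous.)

Let dp[i] be the length of the longest such subsequence ending at index i:
i:      1  2  3  4  5  6  7  8  9 10 11
a[i]:  13  4  4  4  1 14 12  8 11  7 12
dp:     1  1  1  1  1  2  2  2  3  2  4
Maximum dp value is 4.

4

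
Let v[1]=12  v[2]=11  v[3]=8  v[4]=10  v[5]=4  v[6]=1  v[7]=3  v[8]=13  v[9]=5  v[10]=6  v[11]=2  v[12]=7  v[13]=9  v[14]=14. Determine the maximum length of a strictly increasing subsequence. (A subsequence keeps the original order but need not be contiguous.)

7

Track the smallest tail for each achievable length (strict):
12 → extends → [12]
11 → replaces 12 → [11]
8 → replaces 11 → [8]
10 → extends → [8, 10]
4 → replaces 8 → [4, 10]
1 → replaces 4 → [1, 10]
3 → replaces 10 → [1, 3]
13 → extends → [1, 3, 13]
5 → replaces 13 → [1, 3, 5]
6 → extends → [1, 3, 5, 6]
2 → replaces 3 → [1, 2, 5, 6]
7 → extends → [1, 2, 5, 6, 7]
9 → extends → [1, 2, 5, 6, 7, 9]
14 → extends → [1, 2, 5, 6, 7, 9, 14]
Seven tails, so the longest strictly increasing subsequence has length 7 (e.g. 1, 3, 5, 6, 7, 9, 14).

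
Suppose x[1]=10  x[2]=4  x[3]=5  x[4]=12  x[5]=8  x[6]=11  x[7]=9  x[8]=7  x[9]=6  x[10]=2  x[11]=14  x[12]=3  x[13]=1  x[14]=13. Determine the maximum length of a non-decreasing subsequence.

5

Track the smallest tail for each achievable length (allowing ties):
10 → extends → [10]
4 → replaces 10 → [4]
5 → extends → [4, 5]
12 → extends → [4, 5, 12]
8 → replaces 12 → [4, 5, 8]
11 → extends → [4, 5, 8, 11]
9 → replaces 11 → [4, 5, 8, 9]
7 → replaces 8 → [4, 5, 7, 9]
6 → replaces 7 → [4, 5, 6, 9]
2 → replaces 4 → [2, 5, 6, 9]
14 → extends → [2, 5, 6, 9, 14]
3 → replaces 5 → [2, 3, 6, 9, 14]
1 → replaces 2 → [1, 3, 6, 9, 14]
13 → replaces 14 → [1, 3, 6, 9, 13]
Five tails, so the longest non-decreasing subsequence has length 5 (e.g. 4, 5, 8, 11, 14).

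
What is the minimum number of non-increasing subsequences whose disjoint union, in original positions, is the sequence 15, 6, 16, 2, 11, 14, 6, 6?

3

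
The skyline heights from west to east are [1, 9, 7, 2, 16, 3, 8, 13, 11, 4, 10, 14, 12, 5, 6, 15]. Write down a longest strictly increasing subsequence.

Patience tails give the LIS length; then backtrack through the dp parents:
1 → extends → [1]
9 → extends → [1, 9]
7 → replaces 9 → [1, 7]
2 → replaces 7 → [1, 2]
16 → extends → [1, 2, 16]
3 → replaces 16 → [1, 2, 3]
8 → extends → [1, 2, 3, 8]
13 → extends → [1, 2, 3, 8, 13]
11 → replaces 13 → [1, 2, 3, 8, 11]
4 → replaces 8 → [1, 2, 3, 4, 11]
10 → replaces 11 → [1, 2, 3, 4, 10]
14 → extends → [1, 2, 3, 4, 10, 14]
12 → replaces 14 → [1, 2, 3, 4, 10, 12]
5 → replaces 10 → [1, 2, 3, 4, 5, 12]
6 → replaces 12 → [1, 2, 3, 4, 5, 6]
15 → extends → [1, 2, 3, 4, 5, 6, 15]
Length 7; one witness is 1, 2, 3, 8, 13, 14, 15.

1, 2, 3, 8, 13, 14, 15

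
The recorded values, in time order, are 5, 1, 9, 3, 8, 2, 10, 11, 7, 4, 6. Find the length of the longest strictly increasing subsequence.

5

Let dp[i] be the length of the longest such subsequence ending at index i:
i:      1  2  3  4  5  6  7  8  9 10 11
a[i]:   5  1  9  3  8  2 10 11  7  4  6
dp:     1  1  2  2  3  2  4  5  3  3  4
Maximum dp value is 5.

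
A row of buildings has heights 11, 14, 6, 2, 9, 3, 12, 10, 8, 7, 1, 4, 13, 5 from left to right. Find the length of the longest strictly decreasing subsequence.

Let dp[i] be the longest strictly decreasing subsequence ending at i:
i:      1  2  3  4  5  6  7  8  9 10 11 12 13 14
a[i]:  11 14  6  2  9  3 12 10  8  7  1  4 13  5
dp:     1  1  2  3  2  3  2  3  4  5  6  6  2  6
Maximum is 6.

6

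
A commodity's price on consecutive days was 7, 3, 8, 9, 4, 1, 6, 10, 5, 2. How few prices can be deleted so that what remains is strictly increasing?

6

Fewest deletions = n − (longest strictly increasing subsequence).
i:      1  2  3  4  5  6  7  8  9 10
a[i]:   7  3  8  9  4  1  6 10  5  2
dp:     1  1  2  3  2  1  3  4  3  2
max dp = 4, so deletions = 10 − 4 = 6.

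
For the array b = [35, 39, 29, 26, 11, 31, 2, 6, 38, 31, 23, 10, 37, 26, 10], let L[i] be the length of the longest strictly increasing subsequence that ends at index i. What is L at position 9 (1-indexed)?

dp[i] = 1 + max{dp[j] : j<i, b[j]<b[i]} (or 1 if no such j):
i:      1  2  3  4  5  6  7  8  9 10 11 12 13 14 15
b[i]:  35 39 29 26 11 31  2  6 38 31 23 10 37 26 10
dp:     1  2  1  1  1  2  1  2  3  3  3  3  4  4  3
At index 9 the value is 3.

3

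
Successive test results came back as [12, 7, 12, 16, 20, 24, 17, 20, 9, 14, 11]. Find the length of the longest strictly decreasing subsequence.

4

Negate each value so 'decreasing' becomes 'increasing', then run patience tails on the negated sequence:
-12 → extends → [-12]
-7 → extends → [-12, -7]
-12 → already a tail → [-12, -7]
-16 → replaces -12 → [-16, -7]
-20 → replaces -16 → [-20, -7]
-24 → replaces -20 → [-24, -7]
-17 → replaces -7 → [-24, -17]
-20 → replaces -17 → [-24, -20]
-9 → extends → [-24, -20, -9]
-14 → replaces -9 → [-24, -20, -14]
-11 → extends → [-24, -20, -14, -11]
Four tails, so the longest strictly decreasing subsequence of the original has length 4.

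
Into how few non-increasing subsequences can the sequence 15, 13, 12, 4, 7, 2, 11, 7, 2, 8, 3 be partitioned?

3

The minimum number of non-increasing subsequences covering a sequence equals the length of its longest strictly increasing subsequence.
LIS length is 3 (e.g. 4, 7, 11), so 3 piles are needed.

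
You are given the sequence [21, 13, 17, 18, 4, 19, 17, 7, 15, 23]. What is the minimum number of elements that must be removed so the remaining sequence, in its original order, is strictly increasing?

Fewest deletions = n − (longest strictly increasing subsequence).
Patience tails:
21 → extends → [21]
13 → replaces 21 → [13]
17 → extends → [13, 17]
18 → extends → [13, 17, 18]
4 → replaces 13 → [4, 17, 18]
19 → extends → [4, 17, 18, 19]
17 → already a tail → [4, 17, 18, 19]
7 → replaces 17 → [4, 7, 18, 19]
15 → replaces 18 → [4, 7, 15, 19]
23 → extends → [4, 7, 15, 19, 23]
Longest strictly increasing subsequence has length 5, so deletions = 10 − 5 = 5.

5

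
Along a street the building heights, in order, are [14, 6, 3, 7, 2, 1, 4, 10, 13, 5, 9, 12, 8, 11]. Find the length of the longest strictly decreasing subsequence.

5

Let dp[i] be the longest strictly decreasing subsequence ending at i:
i:      1  2  3  4  5  6  7  8  9 10 11 12 13 14
a[i]:  14  6  3  7  2  1  4 10 13  5  9 12  8 11
dp:     1  2  3  2  4  5  3  2  2  3  3  3  4  4
Maximum is 5.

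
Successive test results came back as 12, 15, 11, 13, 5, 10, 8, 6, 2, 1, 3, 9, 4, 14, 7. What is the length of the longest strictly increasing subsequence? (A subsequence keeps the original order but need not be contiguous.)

Track the smallest tail for each achievable length (strict):
12 → extends → [12]
15 → extends → [12, 15]
11 → replaces 12 → [11, 15]
13 → replaces 15 → [11, 13]
5 → replaces 11 → [5, 13]
10 → replaces 13 → [5, 10]
8 → replaces 10 → [5, 8]
6 → replaces 8 → [5, 6]
2 → replaces 5 → [2, 6]
1 → replaces 2 → [1, 6]
3 → replaces 6 → [1, 3]
9 → extends → [1, 3, 9]
4 → replaces 9 → [1, 3, 4]
14 → extends → [1, 3, 4, 14]
7 → replaces 14 → [1, 3, 4, 7]
Four tails, so the longest strictly increasing subsequence has length 4 (e.g. 5, 8, 9, 14).

4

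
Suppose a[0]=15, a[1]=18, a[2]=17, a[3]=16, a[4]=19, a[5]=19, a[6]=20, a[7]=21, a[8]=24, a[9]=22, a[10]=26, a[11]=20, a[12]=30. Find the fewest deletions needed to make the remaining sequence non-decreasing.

4

Fewest deletions = n − (longest non-decreasing subsequence).
i:      0  1  2  3  4  5  6  7  8  9 10 11 12
a[i]:  15 18 17 16 19 19 20 21 24 22 26 20 30
dp:     1  2  2  2  3  4  5  6  7  7  8  6  9
max dp = 9, so deletions = 13 − 9 = 4.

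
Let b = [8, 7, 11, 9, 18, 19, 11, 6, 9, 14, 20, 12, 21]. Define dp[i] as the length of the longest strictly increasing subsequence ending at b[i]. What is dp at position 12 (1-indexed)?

dp[i] = 1 + max{dp[j] : j<i, b[j]<b[i]} (or 1 if no such j):
i:      1  2  3  4  5  6  7  8  9 10 11 12 13
b[i]:   8  7 11  9 18 19 11  6  9 14 20 12 21
dp:     1  1  2  2  3  4  3  1  2  4  5  4  6
At index 12 the value is 4.

4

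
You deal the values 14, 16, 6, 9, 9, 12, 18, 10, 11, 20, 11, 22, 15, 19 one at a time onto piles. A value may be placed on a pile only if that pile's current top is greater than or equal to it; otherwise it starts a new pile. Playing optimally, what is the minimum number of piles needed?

Place each on the leftmost legal pile:
14 → new pile 1 (tops now [14])
16 → new pile 2 (tops now [14, 16])
6 → pile 1 (tops now [6, 16])
9 → pile 2 (tops now [6, 9])
9 → pile 2 (tops now [6, 9])
12 → new pile 3 (tops now [6, 9, 12])
18 → new pile 4 (tops now [6, 9, 12, 18])
10 → pile 3 (tops now [6, 9, 10, 18])
11 → pile 4 (tops now [6, 9, 10, 11])
20 → new pile 5 (tops now [6, 9, 10, 11, 20])
11 → pile 4 (tops now [6, 9, 10, 11, 20])
22 → new pile 6 (tops now [6, 9, 10, 11, 20, 22])
15 → pile 5 (tops now [6, 9, 10, 11, 15, 22])
19 → pile 6 (tops now [6, 9, 10, 11, 15, 19])
Six piles.

6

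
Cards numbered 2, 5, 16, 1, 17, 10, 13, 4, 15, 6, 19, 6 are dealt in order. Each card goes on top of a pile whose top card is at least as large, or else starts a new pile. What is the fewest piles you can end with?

6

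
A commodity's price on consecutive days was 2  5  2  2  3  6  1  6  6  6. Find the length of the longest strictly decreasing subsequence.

Let dp[i] be the longest strictly decreasing subsequence ending at i:
i:      1  2  3  4  5  6  7  8  9 10
a[i]:   2  5  2  2  3  6  1  6  6  6
dp:     1  1  2  2  2  1  3  1  1  1
Maximum is 3.

3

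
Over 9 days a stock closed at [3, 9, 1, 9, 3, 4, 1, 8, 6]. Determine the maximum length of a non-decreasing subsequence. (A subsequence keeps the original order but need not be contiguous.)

4

Track the smallest tail for each achievable length (allowing ties):
3 → extends → [3]
9 → extends → [3, 9]
1 → replaces 3 → [1, 9]
9 → extends → [1, 9, 9]
3 → replaces 9 → [1, 3, 9]
4 → replaces 9 → [1, 3, 4]
1 → replaces 3 → [1, 1, 4]
8 → extends → [1, 1, 4, 8]
6 → replaces 8 → [1, 1, 4, 6]
Four tails, so the longest non-decreasing subsequence has length 4 (e.g. 3, 3, 4, 8).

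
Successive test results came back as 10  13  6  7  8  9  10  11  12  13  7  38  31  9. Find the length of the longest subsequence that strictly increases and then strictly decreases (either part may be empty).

11

inc[i] = longest strictly increasing subsequence ending at i; dec[i] = longest strictly decreasing subsequence starting at i:
i:      1  2  3  4  5  6  7  8  9 10 11 12 13 14
a[i]:  10 13  6  7  8  9 10 11 12 13  7 38 31  9
inc:    1  2  1  2  3  4  5  6  7  8  2  9  9  4
dec:    3  3  1  1  2  2  2  2  2  2  1  3  2  1
Best peak at i=12 (value 38): inc=9, dec=3, length 9+3−1 = 11.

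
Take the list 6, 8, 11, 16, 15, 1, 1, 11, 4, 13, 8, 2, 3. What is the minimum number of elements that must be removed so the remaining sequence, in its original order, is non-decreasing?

Fewest deletions = n − (longest non-decreasing subsequence).
Patience tails:
6 → extends → [6]
8 → extends → [6, 8]
11 → extends → [6, 8, 11]
16 → extends → [6, 8, 11, 16]
15 → replaces 16 → [6, 8, 11, 15]
1 → replaces 6 → [1, 8, 11, 15]
1 → replaces 8 → [1, 1, 11, 15]
11 → replaces 15 → [1, 1, 11, 11]
4 → replaces 11 → [1, 1, 4, 11]
13 → extends → [1, 1, 4, 11, 13]
8 → replaces 11 → [1, 1, 4, 8, 13]
2 → replaces 4 → [1, 1, 2, 8, 13]
3 → replaces 8 → [1, 1, 2, 3, 13]
Longest non-decreasing subsequence has length 5, so deletions = 13 − 5 = 8.

8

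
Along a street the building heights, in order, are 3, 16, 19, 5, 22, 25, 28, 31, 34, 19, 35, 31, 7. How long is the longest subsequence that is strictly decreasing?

Let dp[i] be the longest strictly decreasing subsequence ending at i:
i:      1  2  3  4  5  6  7  8  9 10 11 12 13
a[i]:   3 16 19  5 22 25 28 31 34 19 35 31  7
dp:     1  1  1  2  1  1  1  1  1  2  1  2  3
Maximum is 3.

3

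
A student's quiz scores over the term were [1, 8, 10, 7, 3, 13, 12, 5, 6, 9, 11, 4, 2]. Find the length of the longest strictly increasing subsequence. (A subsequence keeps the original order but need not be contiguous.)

6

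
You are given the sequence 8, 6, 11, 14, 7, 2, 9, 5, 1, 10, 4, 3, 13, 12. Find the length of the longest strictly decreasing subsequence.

Negate each value so 'decreasing' becomes 'increasing', then run patience tails on the negated sequence:
-8 → extends → [-8]
-6 → extends → [-8, -6]
-11 → replaces -8 → [-11, -6]
-14 → replaces -11 → [-14, -6]
-7 → replaces -6 → [-14, -7]
-2 → extends → [-14, -7, -2]
-9 → replaces -7 → [-14, -9, -2]
-5 → replaces -2 → [-14, -9, -5]
-1 → extends → [-14, -9, -5, -1]
-10 → replaces -9 → [-14, -10, -5, -1]
-4 → replaces -1 → [-14, -10, -5, -4]
-3 → extends → [-14, -10, -5, -4, -3]
-13 → replaces -10 → [-14, -13, -5, -4, -3]
-12 → replaces -5 → [-14, -13, -12, -4, -3]
Five tails, so the longest strictly decreasing subsequence of the original has length 5.

5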